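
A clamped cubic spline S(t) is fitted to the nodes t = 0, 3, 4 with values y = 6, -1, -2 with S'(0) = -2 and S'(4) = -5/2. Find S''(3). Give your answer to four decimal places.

Write m_i for S''(x_i). With h_i = 3, 1 and divided differences Δ_i = -7/3, -1, the continuity of S' gives the tridiagonal system
  3·m_0 + 8·m_1 + 1·m_2 = 6(Δ_1 - Δ_0) = 8
Clamped end conditions give two more equations: 2h_0·m_0 + h_0·m_1 = 6(Δ_0 - S'(0)) = -2 and h_1·m_1 + 2h_1·m_2 = 6(S'(4) - Δ_1) = -9.
Hence m_0 = -35/24, m_1 = 9/4, m_2 = -45/8.

2.2500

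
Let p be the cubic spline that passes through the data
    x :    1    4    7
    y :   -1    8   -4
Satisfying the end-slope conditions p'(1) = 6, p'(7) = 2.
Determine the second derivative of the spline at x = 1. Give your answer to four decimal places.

With M_i denoting the second derivative at x_i, h_i = 3, 3, and Δ_i = (y_(i+1) − y_i)/h_i = 3, -4:
  3·M_0 + 12·M_1 + 3·M_2 = 6(Δ_1 - Δ_0) = -42
Clamped end conditions give two more equations: 2h_0·M_0 + h_0·M_1 = 6(Δ_0 - p'(1)) = -18 and h_1·M_1 + 2h_1·M_2 = 6(p'(7) - Δ_1) = 36.
Hence M_0 = -1/6, M_1 = -17/3, M_2 = 53/6.

-0.1667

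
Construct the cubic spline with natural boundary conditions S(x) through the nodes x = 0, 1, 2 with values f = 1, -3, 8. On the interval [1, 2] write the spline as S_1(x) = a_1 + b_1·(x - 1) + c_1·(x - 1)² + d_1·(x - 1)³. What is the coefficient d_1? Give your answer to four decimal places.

Write M_i for S''(x_i). With h_i = 1, 1 and divided differences Δ_i = -4, 11, the continuity of S' gives the tridiagonal system
  1·M_0 + 4·M_1 + 1·M_2 = 6(Δ_1 - Δ_0) = 90
Natural end conditions: M_0 = M_2 = 0.
Forward elimination and back-substitution give M_0 = 0, M_1 = 45/2, M_2 = 0.
On [1, 2], with S_1(x) = a_1 + b_1·(x - 1) + c_1·(x - 1)² + d_1·(x - 1)³: c_1 = M_1/2 = 45/4, d_1 = (M_2 - M_1)/(6h_1) = -15/4, b_1 = Δ_1 - h_1(2M_1 + M_2)/6 = 7/2.

-3.7500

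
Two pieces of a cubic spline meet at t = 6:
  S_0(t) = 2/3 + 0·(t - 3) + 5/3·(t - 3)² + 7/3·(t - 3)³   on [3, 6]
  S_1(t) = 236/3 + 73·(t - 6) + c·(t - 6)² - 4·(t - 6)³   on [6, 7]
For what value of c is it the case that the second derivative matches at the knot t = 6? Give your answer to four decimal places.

22.6667

S_0''(t) = 10/3 + 14·(t - 3), so S_0''(6) = 136/3. On the right, S_1''(6) = 2c, so c = 68/3.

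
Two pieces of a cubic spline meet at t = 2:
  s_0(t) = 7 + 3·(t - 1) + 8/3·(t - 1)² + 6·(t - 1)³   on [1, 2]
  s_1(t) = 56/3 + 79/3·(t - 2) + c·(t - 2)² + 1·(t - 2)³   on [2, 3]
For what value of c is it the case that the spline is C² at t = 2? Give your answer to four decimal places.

20.6667

s_0''(t) = 16/3 + 36·(t - 1), so s_0''(2) = 124/3. On the right, s_1''(2) = 2c, so c = 62/3.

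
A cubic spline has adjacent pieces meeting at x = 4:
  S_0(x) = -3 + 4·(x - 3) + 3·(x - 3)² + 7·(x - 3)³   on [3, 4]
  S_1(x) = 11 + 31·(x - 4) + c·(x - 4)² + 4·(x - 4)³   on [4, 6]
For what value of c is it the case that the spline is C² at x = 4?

S_0''(x) = 6 + 42·(x - 3), so S_0''(4) = 48. On the right, S_1''(4) = 2c, so c = 24.

24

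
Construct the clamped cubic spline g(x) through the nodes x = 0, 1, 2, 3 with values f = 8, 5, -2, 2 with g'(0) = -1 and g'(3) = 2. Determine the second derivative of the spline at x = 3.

-18

Put σ_i = g'' at the i-th knot. Here h = (1, 1, 1) and Δ = (-3, -7, 4), so the interior equations h_(i-1)·σ_(i-1) + 2(h_(i-1)+h_i)·σ_i + h_i·σ_(i+1) = 6(Δ_i − Δ_(i-1)) read
  1·σ_0 + 4·σ_1 + 1·σ_2 = 6(Δ_1 - Δ_0) = -24
  1·σ_1 + 4·σ_2 + 1·σ_3 = 6(Δ_2 - Δ_1) = 66
Clamped end conditions give two more equations: 2h_0·σ_0 + h_0·σ_1 = 6(Δ_0 - g'(0)) = -12 and h_2·σ_2 + 2h_2·σ_3 = 6(g'(3) - Δ_2) = -12.
Solving: σ_0 = 0, σ_1 = -12, σ_2 = 24, σ_3 = -18.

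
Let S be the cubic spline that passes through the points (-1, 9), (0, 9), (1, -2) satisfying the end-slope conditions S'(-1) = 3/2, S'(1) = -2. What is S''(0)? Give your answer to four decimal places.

-29.5000

Let m_i = S''(x_i). Step sizes h_i = 1, 1; slopes of the chords Δ_i = (y_(i+1) - y_i)/h_i = 0, -11.
  1·m_0 + 4·m_1 + 1·m_2 = 6(Δ_1 - Δ_0) = -66
Clamped end conditions give two more equations: 2h_0·m_0 + h_0·m_1 = 6(Δ_0 - S'(-1)) = -9 and h_1·m_1 + 2h_1·m_2 = 6(S'(1) - Δ_1) = 54.
Solving: m_0 = 41/4, m_1 = -59/2, m_2 = 167/4.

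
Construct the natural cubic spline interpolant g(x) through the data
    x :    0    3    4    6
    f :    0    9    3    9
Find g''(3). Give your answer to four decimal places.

-8.0426

Put M_i = g'' at the i-th knot. Here h = (3, 1, 2) and Δ = (3, -6, 3), so the interior equations h_(i-1)·M_(i-1) + 2(h_(i-1)+h_i)·M_i + h_i·M_(i+1) = 6(Δ_i − Δ_(i-1)) read
  3·M_0 + 8·M_1 + 1·M_2 = 6(Δ_1 - Δ_0) = -54
  1·M_1 + 6·M_2 + 2·M_3 = 6(Δ_2 - Δ_1) = 54
Natural end conditions: M_0 = M_3 = 0.
Hence M_0 = 0, M_1 = -378/47, M_2 = 486/47, M_3 = 0.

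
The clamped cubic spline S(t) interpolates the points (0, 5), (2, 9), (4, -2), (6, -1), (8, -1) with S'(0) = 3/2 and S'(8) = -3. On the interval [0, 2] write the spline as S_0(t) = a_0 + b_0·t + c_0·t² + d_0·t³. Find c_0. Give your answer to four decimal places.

Put M_i = S'' at the i-th knot. Here h = (2, 2, 2, 2) and Δ = (2, -11/2, 1/2, 0), so the interior equations h_(i-1)·M_(i-1) + 2(h_(i-1)+h_i)·M_i + h_i·M_(i+1) = 6(Δ_i − Δ_(i-1)) read
  2·M_0 + 8·M_1 + 2·M_2 = 6(Δ_1 - Δ_0) = -45
  2·M_1 + 8·M_2 + 2·M_3 = 6(Δ_2 - Δ_1) = 36
  2·M_2 + 8·M_3 + 2·M_4 = 6(Δ_3 - Δ_2) = -3
Clamped end conditions give two more equations: 2h_0·M_0 + h_0·M_1 = 6(Δ_0 - S'(0)) = 3 and h_3·M_3 + 2h_3·M_4 = 6(S'(8) - Δ_3) = -18.
Solving the tridiagonal system: M_0 = 81/16, M_1 = -69/8, M_2 = 111/16, M_3 = -9/8, M_4 = -63/16.
On [0, 2], with S_0(t) = a_0 + b_0·t + c_0·t² + d_0·t³: c_0 = M_0/2 = 81/32, d_0 = (M_1 - M_0)/(6h_0) = -73/64, b_0 = Δ_0 - h_0(2M_0 + M_1)/6 = 3/2.

2.5313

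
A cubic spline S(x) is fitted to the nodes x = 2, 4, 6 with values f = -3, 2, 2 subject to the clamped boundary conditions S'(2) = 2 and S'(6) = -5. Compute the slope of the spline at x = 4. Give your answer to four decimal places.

Write m_i for S''(x_i). With h_i = 2, 2 and divided differences Δ_i = 5/2, 0, the continuity of S' gives the tridiagonal system
  2·m_0 + 8·m_1 + 2·m_2 = 6(Δ_1 - Δ_0) = -15
Clamped end conditions give two more equations: 2h_0·m_0 + h_0·m_1 = 6(Δ_0 - S'(2)) = 3 and h_1·m_1 + 2h_1·m_2 = 6(S'(6) - Δ_1) = -30.
Solving: m_0 = 7/8, m_1 = -1/4, m_2 = -59/8.
On [4, 6], S'(x) = b_1 + 2c_1·(x - 4) + 3d_1·(x - 4)² with b_1 = Δ_1 - h_1(2m_1 + m_2)/6 = 21/8, c_1 = m_1/2 = -1/8, d_1 = (m_2 - m_1)/(6h_1) = -19/32. So S'(4) = 21/8.

2.6250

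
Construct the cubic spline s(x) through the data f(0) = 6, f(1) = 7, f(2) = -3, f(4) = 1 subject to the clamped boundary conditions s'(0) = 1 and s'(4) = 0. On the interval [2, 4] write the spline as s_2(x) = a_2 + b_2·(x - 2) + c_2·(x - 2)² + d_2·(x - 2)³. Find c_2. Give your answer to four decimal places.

With M_i denoting the second derivative at x_i, h_i = 1, 1, 2, and Δ_i = (y_(i+1) − y_i)/h_i = 1, -10, 2:
  1·M_0 + 4·M_1 + 1·M_2 = 6(Δ_1 - Δ_0) = -66
  1·M_1 + 6·M_2 + 2·M_3 = 6(Δ_2 - Δ_1) = 72
Clamped end conditions give two more equations: 2h_0·M_0 + h_0·M_1 = 6(Δ_0 - s'(0)) = 0 and h_2·M_2 + 2h_2·M_3 = 6(s'(4) - Δ_2) = -12.
Forward elimination and back-substitution give M_0 = 136/11, M_1 = -272/11, M_2 = 226/11, M_3 = -146/11.
On [2, 4], with s_2(x) = a_2 + b_2·(x - 2) + c_2·(x - 2)² + d_2·(x - 2)³: c_2 = M_2/2 = 113/11, d_2 = (M_3 - M_2)/(6h_2) = -31/11, b_2 = Δ_2 - h_2(2M_2 + M_3)/6 = -80/11.

10.2727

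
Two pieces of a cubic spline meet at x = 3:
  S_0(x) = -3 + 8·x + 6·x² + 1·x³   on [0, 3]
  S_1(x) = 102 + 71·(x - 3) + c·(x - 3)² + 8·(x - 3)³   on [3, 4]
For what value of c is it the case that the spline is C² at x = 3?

S_0''(x) = 12 + 6·x, so S_0''(3) = 30. On the right, S_1''(3) = 2c, so c = 15.

15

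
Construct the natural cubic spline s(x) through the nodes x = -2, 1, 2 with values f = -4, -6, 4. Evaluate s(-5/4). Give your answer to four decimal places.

-7.3125

With M_i denoting the second derivative at x_i, h_i = 3, 1, and Δ_i = (y_(i+1) − y_i)/h_i = -2/3, 10:
  3·M_0 + 8·M_1 + 1·M_2 = 6(Δ_1 - Δ_0) = 64
Natural end conditions: M_0 = M_2 = 0.
Solving: M_0 = 0, M_1 = 8, M_2 = 0.
On [-2, 1], s(x) = -4 - 14/3·(x + 2) + 0·(x + 2)² + 4/9·(x + 2)³.
With (x + 2) = 3/4: s(-5/4) = -117/16.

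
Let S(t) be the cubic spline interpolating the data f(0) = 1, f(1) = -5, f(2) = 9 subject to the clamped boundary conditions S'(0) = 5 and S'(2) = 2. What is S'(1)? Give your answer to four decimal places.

4.2500

Put m_i = S'' at the i-th knot. Here h = (1, 1) and Δ = (-6, 14), so the interior equations h_(i-1)·m_(i-1) + 2(h_(i-1)+h_i)·m_i + h_i·m_(i+1) = 6(Δ_i − Δ_(i-1)) read
  1·m_0 + 4·m_1 + 1·m_2 = 6(Δ_1 - Δ_0) = 120
Clamped end conditions give two more equations: 2h_0·m_0 + h_0·m_1 = 6(Δ_0 - S'(0)) = -66 and h_1·m_1 + 2h_1·m_2 = 6(S'(2) - Δ_1) = -72.
Hence m_0 = -129/2, m_1 = 63, m_2 = -135/2.
On [1, 2], S'(t) = b_1 + 2c_1·(t - 1) + 3d_1·(t - 1)² with b_1 = Δ_1 - h_1(2m_1 + m_2)/6 = 17/4, c_1 = m_1/2 = 63/2, d_1 = (m_2 - m_1)/(6h_1) = -87/4. So S'(1) = 17/4.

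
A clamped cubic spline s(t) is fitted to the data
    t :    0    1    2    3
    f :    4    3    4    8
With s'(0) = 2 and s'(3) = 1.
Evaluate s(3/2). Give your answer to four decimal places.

2.8333

Write σ_i for s''(x_i). With h_i = 1, 1, 1 and divided differences Δ_i = -1, 1, 4, the continuity of s' gives the tridiagonal system
  1·σ_0 + 4·σ_1 + 1·σ_2 = 6(Δ_1 - Δ_0) = 12
  1·σ_1 + 4·σ_2 + 1·σ_3 = 6(Δ_2 - Δ_1) = 18
Clamped end conditions give two more equations: 2h_0·σ_0 + h_0·σ_1 = 6(Δ_0 - s'(0)) = -18 and h_2·σ_2 + 2h_2·σ_3 = 6(s'(3) - Δ_2) = -18.
Solving the tridiagonal system: σ_0 = -166/15, σ_1 = 62/15, σ_2 = 98/15, σ_3 = -184/15.
On [1, 2], s(t) = 3 - 22/15·(t - 1) + 31/15·(t - 1)² + 2/5·(t - 1)³.
With (t - 1) = 1/2: s(3/2) = 17/6.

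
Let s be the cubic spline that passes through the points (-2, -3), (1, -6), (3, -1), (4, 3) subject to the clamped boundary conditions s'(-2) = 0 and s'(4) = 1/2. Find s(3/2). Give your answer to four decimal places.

-5.6563

With σ_i denoting the second derivative at x_i, h_i = 3, 2, 1, and Δ_i = (y_(i+1) − y_i)/h_i = -1, 5/2, 4:
  3·σ_0 + 10·σ_1 + 2·σ_2 = 6(Δ_1 - Δ_0) = 21
  2·σ_1 + 6·σ_2 + 1·σ_3 = 6(Δ_2 - Δ_1) = 9
Clamped end conditions give two more equations: 2h_0·σ_0 + h_0·σ_1 = 6(Δ_0 - s'(-2)) = -6 and h_2·σ_2 + 2h_2·σ_3 = 6(s'(4) - Δ_2) = -21.
Solving the tridiagonal system: σ_0 = -119/57, σ_1 = 124/57, σ_2 = 157/57, σ_3 = -677/57.
On [1, 3], s(t) = -6 + 5/38·(t - 1) + 62/57·(t - 1)² + 11/228·(t - 1)³.
With (t - 1) = 1/2: s(3/2) = -181/32.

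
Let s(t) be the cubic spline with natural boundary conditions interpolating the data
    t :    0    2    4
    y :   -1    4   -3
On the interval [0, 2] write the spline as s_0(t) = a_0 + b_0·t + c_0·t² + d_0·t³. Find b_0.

4

Put M_i = s'' at the i-th knot. Here h = (2, 2) and Δ = (5/2, -7/2), so the interior equations h_(i-1)·M_(i-1) + 2(h_(i-1)+h_i)·M_i + h_i·M_(i+1) = 6(Δ_i − Δ_(i-1)) read
  2·M_0 + 8·M_1 + 2·M_2 = 6(Δ_1 - Δ_0) = -36
Natural end conditions: M_0 = M_2 = 0.
Solving: M_0 = 0, M_1 = -9/2, M_2 = 0.
On [0, 2], with s_0(t) = a_0 + b_0·t + c_0·t² + d_0·t³: c_0 = M_0/2 = 0, d_0 = (M_1 - M_0)/(6h_0) = -3/8, b_0 = Δ_0 - h_0(2M_0 + M_1)/6 = 4.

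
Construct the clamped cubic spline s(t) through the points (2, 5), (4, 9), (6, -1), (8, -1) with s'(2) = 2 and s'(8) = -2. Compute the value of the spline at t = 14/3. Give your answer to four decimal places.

6.2000

Put m_i = s'' at the i-th knot. Here h = (2, 2, 2) and Δ = (2, -5, 0), so the interior equations h_(i-1)·m_(i-1) + 2(h_(i-1)+h_i)·m_i + h_i·m_(i+1) = 6(Δ_i − Δ_(i-1)) read
  2·m_0 + 8·m_1 + 2·m_2 = 6(Δ_1 - Δ_0) = -42
  2·m_1 + 8·m_2 + 2·m_3 = 6(Δ_2 - Δ_1) = 30
Clamped end conditions give two more equations: 2h_0·m_0 + h_0·m_1 = 6(Δ_0 - s'(2)) = 0 and h_2·m_2 + 2h_2·m_3 = 6(s'(8) - Δ_2) = -12.
Solving the tridiagonal system: m_0 = 61/15, m_1 = -122/15, m_2 = 112/15, m_3 = -101/15.
On [4, 6], s(t) = 9 - 31/15·(t - 4) - 61/15·(t - 4)² + 13/10·(t - 4)³.
With (t - 4) = 2/3: s(14/3) = 31/5.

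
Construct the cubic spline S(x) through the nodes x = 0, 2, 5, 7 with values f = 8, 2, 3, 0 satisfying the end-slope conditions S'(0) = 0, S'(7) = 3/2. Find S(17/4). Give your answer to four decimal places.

3.0078

Let m_i = S''(x_i). Step sizes h_i = 2, 3, 2; slopes of the chords Δ_i = (y_(i+1) - y_i)/h_i = -3, 1/3, -3/2.
  2·m_0 + 10·m_1 + 3·m_2 = 6(Δ_1 - Δ_0) = 20
  3·m_1 + 10·m_2 + 2·m_3 = 6(Δ_2 - Δ_1) = -11
Clamped end conditions give two more equations: 2h_0·m_0 + h_0·m_1 = 6(Δ_0 - S'(0)) = -18 and h_2·m_2 + 2h_2·m_3 = 6(S'(7) - Δ_2) = 18.
Hence m_0 = -323/48, m_1 = 107/24, m_2 = -89/24, m_3 = 305/48.
On [2, 5], S(x) = 2 - 109/48·(x - 2) + 107/48·(x - 2)² - 49/108·(x - 2)³.
With (x - 2) = 9/4: S(17/4) = 385/128.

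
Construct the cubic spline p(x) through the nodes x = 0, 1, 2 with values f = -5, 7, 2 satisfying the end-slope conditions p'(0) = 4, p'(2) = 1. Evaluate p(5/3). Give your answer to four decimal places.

With σ_i denoting the second derivative at x_i, h_i = 1, 1, and Δ_i = (y_(i+1) − y_i)/h_i = 12, -5:
  1·σ_0 + 4·σ_1 + 1·σ_2 = 6(Δ_1 - Δ_0) = -102
Clamped end conditions give two more equations: 2h_0·σ_0 + h_0·σ_1 = 6(Δ_0 - p'(0)) = 48 and h_1·σ_1 + 2h_1·σ_2 = 6(p'(2) - Δ_1) = 36.
Solving the tridiagonal system: σ_0 = 48, σ_1 = -48, σ_2 = 42.
On [1, 2], p(x) = 7 + 4·(x - 1) - 24·(x - 1)² + 15·(x - 1)³.
With (x - 1) = 2/3: p(5/3) = 31/9.

3.4444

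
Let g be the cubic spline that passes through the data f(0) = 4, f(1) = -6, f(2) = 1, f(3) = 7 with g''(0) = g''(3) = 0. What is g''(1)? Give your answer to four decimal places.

Write σ_i for g''(x_i). With h_i = 1, 1, 1 and divided differences Δ_i = -10, 7, 6, the continuity of g' gives the tridiagonal system
  1·σ_0 + 4·σ_1 + 1·σ_2 = 6(Δ_1 - Δ_0) = 102
  1·σ_1 + 4·σ_2 + 1·σ_3 = 6(Δ_2 - Δ_1) = -6
Natural end conditions: σ_0 = σ_3 = 0.
Solving the tridiagonal system: σ_0 = 0, σ_1 = 138/5, σ_2 = -42/5, σ_3 = 0.

27.6000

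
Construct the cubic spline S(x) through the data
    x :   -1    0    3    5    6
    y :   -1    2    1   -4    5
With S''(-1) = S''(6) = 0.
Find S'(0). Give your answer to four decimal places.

Let σ_i = S''(x_i). Step sizes h_i = 1, 3, 2, 1; slopes of the chords Δ_i = (y_(i+1) - y_i)/h_i = 3, -1/3, -5/2, 9.
  1·σ_0 + 8·σ_1 + 3·σ_2 = 6(Δ_1 - Δ_0) = -20
  3·σ_1 + 10·σ_2 + 2·σ_3 = 6(Δ_2 - Δ_1) = -13
  2·σ_2 + 6·σ_3 + 1·σ_4 = 6(Δ_3 - Δ_2) = 69
Natural end conditions: σ_0 = σ_4 = 0.
Forward elimination and back-substitution give σ_0 = 0, σ_1 = -236/197, σ_2 = -684/197, σ_3 = 4987/394, σ_4 = 0.
On [0, 3], S'(x) = b_1 + 2c_1·x + 3d_1·x² with b_1 = Δ_1 - h_1(2σ_1 + σ_2)/6 = 1537/591, c_1 = σ_1/2 = -118/197, d_1 = (σ_2 - σ_1)/(6h_1) = -224/1773. So S'(0) = 1537/591.

2.6007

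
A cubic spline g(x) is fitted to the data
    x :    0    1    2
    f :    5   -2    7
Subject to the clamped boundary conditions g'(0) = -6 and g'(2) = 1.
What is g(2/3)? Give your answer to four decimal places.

-1.0370

With m_i denoting the second derivative at x_i, h_i = 1, 1, and Δ_i = (y_(i+1) − y_i)/h_i = -7, 9:
  1·m_0 + 4·m_1 + 1·m_2 = 6(Δ_1 - Δ_0) = 96
Clamped end conditions give two more equations: 2h_0·m_0 + h_0·m_1 = 6(Δ_0 - g'(0)) = -6 and h_1·m_1 + 2h_1·m_2 = 6(g'(2) - Δ_1) = -48.
Hence m_0 = -47/2, m_1 = 41, m_2 = -89/2.
On [0, 1], g(x) = 5 - 6·x - 47/4·x² + 43/4·x³.
With x = 2/3: g(2/3) = -28/27.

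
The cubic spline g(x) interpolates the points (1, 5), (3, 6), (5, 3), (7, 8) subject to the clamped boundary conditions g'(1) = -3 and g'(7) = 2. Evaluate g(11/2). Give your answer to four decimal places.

3.6688

Put M_i = g'' at the i-th knot. Here h = (2, 2, 2) and Δ = (1/2, -3/2, 5/2), so the interior equations h_(i-1)·M_(i-1) + 2(h_(i-1)+h_i)·M_i + h_i·M_(i+1) = 6(Δ_i − Δ_(i-1)) read
  2·M_0 + 8·M_1 + 2·M_2 = 6(Δ_1 - Δ_0) = -12
  2·M_1 + 8·M_2 + 2·M_3 = 6(Δ_2 - Δ_1) = 24
Clamped end conditions give two more equations: 2h_0·M_0 + h_0·M_1 = 6(Δ_0 - g'(1)) = 21 and h_2·M_2 + 2h_2·M_3 = 6(g'(7) - Δ_2) = -3.
Forward elimination and back-substitution give M_0 = 227/30, M_1 = -139/30, M_2 = 149/30, M_3 = -97/30.
On [5, 7], g(x) = 3 + 4/15·(x - 5) + 149/60·(x - 5)² - 41/60·(x - 5)³.
With (x - 5) = 1/2: g(11/2) = 587/160.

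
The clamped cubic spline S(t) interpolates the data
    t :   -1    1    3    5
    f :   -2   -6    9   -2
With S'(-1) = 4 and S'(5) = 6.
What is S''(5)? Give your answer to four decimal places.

With m_i denoting the second derivative at x_i, h_i = 2, 2, 2, and Δ_i = (y_(i+1) − y_i)/h_i = -2, 15/2, -11/2:
  2·m_0 + 8·m_1 + 2·m_2 = 6(Δ_1 - Δ_0) = 57
  2·m_1 + 8·m_2 + 2·m_3 = 6(Δ_2 - Δ_1) = -78
Clamped end conditions give two more equations: 2h_0·m_0 + h_0·m_1 = 6(Δ_0 - S'(-1)) = -36 and h_2·m_2 + 2h_2·m_3 = 6(S'(5) - Δ_2) = 69.
Solving the tridiagonal system: m_0 = -52/3, m_1 = 50/3, m_2 = -125/6, m_3 = 83/3.

27.6667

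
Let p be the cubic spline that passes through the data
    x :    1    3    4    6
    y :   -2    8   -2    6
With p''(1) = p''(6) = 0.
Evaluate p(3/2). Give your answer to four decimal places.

3.2857

Let M_i = p''(x_i). Step sizes h_i = 2, 1, 2; slopes of the chords Δ_i = (y_(i+1) - y_i)/h_i = 5, -10, 4.
  2·M_0 + 6·M_1 + 1·M_2 = 6(Δ_1 - Δ_0) = -90
  1·M_1 + 6·M_2 + 2·M_3 = 6(Δ_2 - Δ_1) = 84
Natural end conditions: M_0 = M_3 = 0.
Forward elimination and back-substitution give M_0 = 0, M_1 = -624/35, M_2 = 594/35, M_3 = 0.
On [1, 3], p(x) = -2 + 383/35·(x - 1) + 0·(x - 1)² - 52/35·(x - 1)³.
With (x - 1) = 1/2: p(3/2) = 23/7.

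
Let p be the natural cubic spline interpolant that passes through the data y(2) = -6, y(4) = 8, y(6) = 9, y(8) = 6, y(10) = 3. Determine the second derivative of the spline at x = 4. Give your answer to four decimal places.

Put M_i = p'' at the i-th knot. Here h = (2, 2, 2, 2) and Δ = (7, 1/2, -3/2, -3/2), so the interior equations h_(i-1)·M_(i-1) + 2(h_(i-1)+h_i)·M_i + h_i·M_(i+1) = 6(Δ_i − Δ_(i-1)) read
  2·M_0 + 8·M_1 + 2·M_2 = 6(Δ_1 - Δ_0) = -39
  2·M_1 + 8·M_2 + 2·M_3 = 6(Δ_2 - Δ_1) = -12
  2·M_2 + 8·M_3 + 2·M_4 = 6(Δ_3 - Δ_2) = 0
Natural end conditions: M_0 = M_4 = 0.
Solving: M_0 = 0, M_1 = -537/112, M_2 = -9/28, M_3 = 9/112, M_4 = 0.

-4.7946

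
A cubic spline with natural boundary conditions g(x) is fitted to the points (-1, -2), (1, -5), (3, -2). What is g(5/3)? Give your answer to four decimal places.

-4.5556

Put σ_i = g'' at the i-th knot. Here h = (2, 2) and Δ = (-3/2, 3/2), so the interior equations h_(i-1)·σ_(i-1) + 2(h_(i-1)+h_i)·σ_i + h_i·σ_(i+1) = 6(Δ_i − Δ_(i-1)) read
  2·σ_0 + 8·σ_1 + 2·σ_2 = 6(Δ_1 - Δ_0) = 18
Natural end conditions: σ_0 = σ_2 = 0.
Forward elimination and back-substitution give σ_0 = 0, σ_1 = 9/4, σ_2 = 0.
On [1, 3], g(x) = -5 + 0·(x - 1) + 9/8·(x - 1)² - 3/16·(x - 1)³.
With (x - 1) = 2/3: g(5/3) = -41/9.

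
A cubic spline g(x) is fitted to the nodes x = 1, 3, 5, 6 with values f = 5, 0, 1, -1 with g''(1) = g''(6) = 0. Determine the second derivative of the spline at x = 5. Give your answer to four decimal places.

-3.5455

With σ_i denoting the second derivative at x_i, h_i = 2, 2, 1, and Δ_i = (y_(i+1) − y_i)/h_i = -5/2, 1/2, -2:
  2·σ_0 + 8·σ_1 + 2·σ_2 = 6(Δ_1 - Δ_0) = 18
  2·σ_1 + 6·σ_2 + 1·σ_3 = 6(Δ_2 - Δ_1) = -15
Natural end conditions: σ_0 = σ_3 = 0.
Hence σ_0 = 0, σ_1 = 69/22, σ_2 = -39/11, σ_3 = 0.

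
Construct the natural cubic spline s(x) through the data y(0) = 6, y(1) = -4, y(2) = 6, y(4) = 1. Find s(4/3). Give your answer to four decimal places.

-1.8986

Write M_i for s''(x_i). With h_i = 1, 1, 2 and divided differences Δ_i = -10, 10, -5/2, the continuity of s' gives the tridiagonal system
  1·M_0 + 4·M_1 + 1·M_2 = 6(Δ_1 - Δ_0) = 120
  1·M_1 + 6·M_2 + 2·M_3 = 6(Δ_2 - Δ_1) = -75
Natural end conditions: M_0 = M_3 = 0.
Forward elimination and back-substitution give M_0 = 0, M_1 = 795/23, M_2 = -420/23, M_3 = 0.
On [1, 2], s(x) = -4 + 35/23·(x - 1) + 795/46·(x - 1)² - 405/46·(x - 1)³.
With (x - 1) = 1/3: s(4/3) = -131/69.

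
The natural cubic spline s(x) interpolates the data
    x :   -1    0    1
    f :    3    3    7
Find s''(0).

6

Write σ_i for s''(x_i). With h_i = 1, 1 and divided differences Δ_i = 0, 4, the continuity of s' gives the tridiagonal system
  1·σ_0 + 4·σ_1 + 1·σ_2 = 6(Δ_1 - Δ_0) = 24
Natural end conditions: σ_0 = σ_2 = 0.
Forward elimination and back-substitution give σ_0 = 0, σ_1 = 6, σ_2 = 0.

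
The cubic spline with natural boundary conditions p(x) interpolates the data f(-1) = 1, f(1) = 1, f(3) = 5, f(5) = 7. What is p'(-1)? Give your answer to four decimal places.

-0.6000

Put m_i = p'' at the i-th knot. Here h = (2, 2, 2) and Δ = (0, 2, 1), so the interior equations h_(i-1)·m_(i-1) + 2(h_(i-1)+h_i)·m_i + h_i·m_(i+1) = 6(Δ_i − Δ_(i-1)) read
  2·m_0 + 8·m_1 + 2·m_2 = 6(Δ_1 - Δ_0) = 12
  2·m_1 + 8·m_2 + 2·m_3 = 6(Δ_2 - Δ_1) = -6
Natural end conditions: m_0 = m_3 = 0.
Forward elimination and back-substitution give m_0 = 0, m_1 = 9/5, m_2 = -6/5, m_3 = 0.
On [-1, 1], p'(x) = b_0 + 2c_0·(x + 1) + 3d_0·(x + 1)² with b_0 = Δ_0 - h_0(2m_0 + m_1)/6 = -3/5, c_0 = m_0/2 = 0, d_0 = (m_1 - m_0)/(6h_0) = 3/20. So p'(-1) = -3/5.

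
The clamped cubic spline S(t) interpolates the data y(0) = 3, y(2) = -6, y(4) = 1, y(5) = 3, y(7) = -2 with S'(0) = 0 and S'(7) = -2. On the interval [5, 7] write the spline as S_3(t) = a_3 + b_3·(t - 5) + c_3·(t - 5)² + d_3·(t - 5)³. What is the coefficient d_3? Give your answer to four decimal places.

Write M_i for S''(x_i). With h_i = 2, 2, 1, 2 and divided differences Δ_i = -9/2, 7/2, 2, -5/2, the continuity of S' gives the tridiagonal system
  2·M_0 + 8·M_1 + 2·M_2 = 6(Δ_1 - Δ_0) = 48
  2·M_1 + 6·M_2 + 1·M_3 = 6(Δ_2 - Δ_1) = -9
  1·M_2 + 6·M_3 + 2·M_4 = 6(Δ_3 - Δ_2) = -27
Clamped end conditions give two more equations: 2h_0·M_0 + h_0·M_1 = 6(Δ_0 - S'(0)) = -27 and h_3·M_3 + 2h_3·M_4 = 6(S'(7) - Δ_3) = 3.
Solving the tridiagonal system: M_0 = -1429/122, M_1 = 1211/122, M_2 = -487/122, M_3 = -299/61, M_4 = 781/244.
On [5, 7], with S_3(t) = a_3 + b_3·(t - 5) + c_3·(t - 5)² + d_3·(t - 5)³: c_3 = M_3/2 = -299/122, d_3 = (M_4 - M_3)/(6h_3) = 659/976, b_3 = Δ_3 - h_3(2M_3 + M_4)/6 = -73/244.

0.6752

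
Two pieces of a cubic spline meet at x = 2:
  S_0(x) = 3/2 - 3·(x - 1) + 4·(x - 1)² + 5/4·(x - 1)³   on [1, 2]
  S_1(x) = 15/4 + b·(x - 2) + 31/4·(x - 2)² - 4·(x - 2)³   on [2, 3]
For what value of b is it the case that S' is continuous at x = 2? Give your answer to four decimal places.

8.7500

S_0'(x) = -3 + 8·(x - 1) + 15/4·(x - 1)², so S_0'(2) = 35/4. On the right, S_1'(2) = b, so b = 35/4.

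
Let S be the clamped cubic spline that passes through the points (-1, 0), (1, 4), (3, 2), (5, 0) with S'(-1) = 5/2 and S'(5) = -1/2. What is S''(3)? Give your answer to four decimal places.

Write σ_i for S''(x_i). With h_i = 2, 2, 2 and divided differences Δ_i = 2, -1, -1, the continuity of S' gives the tridiagonal system
  2·σ_0 + 8·σ_1 + 2·σ_2 = 6(Δ_1 - Δ_0) = -18
  2·σ_1 + 8·σ_2 + 2·σ_3 = 6(Δ_2 - Δ_1) = 0
Clamped end conditions give two more equations: 2h_0·σ_0 + h_0·σ_1 = 6(Δ_0 - S'(-1)) = -3 and h_2·σ_2 + 2h_2·σ_3 = 6(S'(5) - Δ_2) = 3.
Solving the tridiagonal system: σ_0 = 1/2, σ_1 = -5/2, σ_2 = 1/2, σ_3 = 1/2.

0.5000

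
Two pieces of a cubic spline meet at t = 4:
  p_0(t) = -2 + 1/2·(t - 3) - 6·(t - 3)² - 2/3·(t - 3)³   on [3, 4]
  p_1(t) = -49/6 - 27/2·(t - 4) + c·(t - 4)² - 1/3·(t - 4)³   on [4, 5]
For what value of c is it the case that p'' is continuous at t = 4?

p_0''(t) = -12 - 4·(t - 3), so p_0''(4) = -16. On the right, p_1''(4) = 2c, so c = -8.

-8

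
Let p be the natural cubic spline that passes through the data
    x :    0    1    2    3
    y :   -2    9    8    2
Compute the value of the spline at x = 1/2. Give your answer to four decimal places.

4.5750

With σ_i denoting the second derivative at x_i, h_i = 1, 1, 1, and Δ_i = (y_(i+1) − y_i)/h_i = 11, -1, -6:
  1·σ_0 + 4·σ_1 + 1·σ_2 = 6(Δ_1 - Δ_0) = -72
  1·σ_1 + 4·σ_2 + 1·σ_3 = 6(Δ_2 - Δ_1) = -30
Natural end conditions: σ_0 = σ_3 = 0.
Hence σ_0 = 0, σ_1 = -86/5, σ_2 = -16/5, σ_3 = 0.
On [0, 1], p(x) = -2 + 208/15·x + 0·x² - 43/15·x³.
With x = 1/2: p(1/2) = 183/40.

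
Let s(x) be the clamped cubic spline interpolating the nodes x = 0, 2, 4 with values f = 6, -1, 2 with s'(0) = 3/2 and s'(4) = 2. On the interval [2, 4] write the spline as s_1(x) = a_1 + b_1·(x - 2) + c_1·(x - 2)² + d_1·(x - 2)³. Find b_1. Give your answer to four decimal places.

-2.3750

Let m_i = s''(x_i). Step sizes h_i = 2, 2; slopes of the chords Δ_i = (y_(i+1) - y_i)/h_i = -7/2, 3/2.
  2·m_0 + 8·m_1 + 2·m_2 = 6(Δ_1 - Δ_0) = 30
Clamped end conditions give two more equations: 2h_0·m_0 + h_0·m_1 = 6(Δ_0 - s'(0)) = -30 and h_1·m_1 + 2h_1·m_2 = 6(s'(4) - Δ_1) = 3.
Hence m_0 = -89/8, m_1 = 29/4, m_2 = -23/8.
On [2, 4], with s_1(x) = a_1 + b_1·(x - 2) + c_1·(x - 2)² + d_1·(x - 2)³: c_1 = m_1/2 = 29/8, d_1 = (m_2 - m_1)/(6h_1) = -27/32, b_1 = Δ_1 - h_1(2m_1 + m_2)/6 = -19/8.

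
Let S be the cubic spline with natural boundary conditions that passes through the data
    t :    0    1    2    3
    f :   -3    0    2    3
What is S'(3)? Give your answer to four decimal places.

0.8000

Let M_i = S''(x_i). Step sizes h_i = 1, 1, 1; slopes of the chords Δ_i = (y_(i+1) - y_i)/h_i = 3, 2, 1.
  1·M_0 + 4·M_1 + 1·M_2 = 6(Δ_1 - Δ_0) = -6
  1·M_1 + 4·M_2 + 1·M_3 = 6(Δ_2 - Δ_1) = -6
Natural end conditions: M_0 = M_3 = 0.
Solving: M_0 = 0, M_1 = -6/5, M_2 = -6/5, M_3 = 0.
On [2, 3], S'(t) = b_2 + 2c_2·(t - 2) + 3d_2·(t - 2)² with b_2 = Δ_2 - h_2(2M_2 + M_3)/6 = 7/5, c_2 = M_2/2 = -3/5, d_2 = (M_3 - M_2)/(6h_2) = 1/5. So S'(3) = 4/5.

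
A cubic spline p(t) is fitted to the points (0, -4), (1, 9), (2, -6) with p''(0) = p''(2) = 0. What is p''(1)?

-42

With M_i denoting the second derivative at x_i, h_i = 1, 1, and Δ_i = (y_(i+1) − y_i)/h_i = 13, -15:
  1·M_0 + 4·M_1 + 1·M_2 = 6(Δ_1 - Δ_0) = -168
Natural end conditions: M_0 = M_2 = 0.
Solving the tridiagonal system: M_0 = 0, M_1 = -42, M_2 = 0.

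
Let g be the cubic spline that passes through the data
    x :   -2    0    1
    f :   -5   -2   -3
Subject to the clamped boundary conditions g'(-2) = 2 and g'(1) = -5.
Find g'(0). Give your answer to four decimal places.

1.0833

With m_i denoting the second derivative at x_i, h_i = 2, 1, and Δ_i = (y_(i+1) − y_i)/h_i = 3/2, -1:
  2·m_0 + 6·m_1 + 1·m_2 = 6(Δ_1 - Δ_0) = -15
Clamped end conditions give two more equations: 2h_0·m_0 + h_0·m_1 = 6(Δ_0 - g'(-2)) = -3 and h_1·m_1 + 2h_1·m_2 = 6(g'(1) - Δ_1) = -24.
Solving: m_0 = -7/12, m_1 = -1/3, m_2 = -71/6.
On [0, 1], g'(x) = b_1 + 2c_1·x + 3d_1·x² with b_1 = Δ_1 - h_1(2m_1 + m_2)/6 = 13/12, c_1 = m_1/2 = -1/6, d_1 = (m_2 - m_1)/(6h_1) = -23/12. So g'(0) = 13/12.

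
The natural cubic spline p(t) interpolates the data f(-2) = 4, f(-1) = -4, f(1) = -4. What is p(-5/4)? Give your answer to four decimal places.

Put m_i = p'' at the i-th knot. Here h = (1, 2) and Δ = (-8, 0), so the interior equations h_(i-1)·m_(i-1) + 2(h_(i-1)+h_i)·m_i + h_i·m_(i+1) = 6(Δ_i − Δ_(i-1)) read
  1·m_0 + 6·m_1 + 2·m_2 = 6(Δ_1 - Δ_0) = 48
Natural end conditions: m_0 = m_2 = 0.
Forward elimination and back-substitution give m_0 = 0, m_1 = 8, m_2 = 0.
On [-2, -1], p(t) = 4 - 28/3·(t + 2) + 0·(t + 2)² + 4/3·(t + 2)³.
With (t + 2) = 3/4: p(-5/4) = -39/16.

-2.4375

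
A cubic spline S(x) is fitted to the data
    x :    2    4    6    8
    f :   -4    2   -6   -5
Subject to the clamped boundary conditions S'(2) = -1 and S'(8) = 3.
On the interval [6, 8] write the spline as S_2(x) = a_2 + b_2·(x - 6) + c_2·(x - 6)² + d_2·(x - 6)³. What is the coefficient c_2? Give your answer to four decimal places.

2.7167

Put M_i = S'' at the i-th knot. Here h = (2, 2, 2) and Δ = (3, -4, 1/2), so the interior equations h_(i-1)·M_(i-1) + 2(h_(i-1)+h_i)·M_i + h_i·M_(i+1) = 6(Δ_i − Δ_(i-1)) read
  2·M_0 + 8·M_1 + 2·M_2 = 6(Δ_1 - Δ_0) = -42
  2·M_1 + 8·M_2 + 2·M_3 = 6(Δ_2 - Δ_1) = 27
Clamped end conditions give two more equations: 2h_0·M_0 + h_0·M_1 = 6(Δ_0 - S'(2)) = 24 and h_2·M_2 + 2h_2·M_3 = 6(S'(8) - Δ_2) = 15.
Solving the tridiagonal system: M_0 = 319/30, M_1 = -139/15, M_2 = 163/30, M_3 = 31/30.
On [6, 8], with S_2(x) = a_2 + b_2·(x - 6) + c_2·(x - 6)² + d_2·(x - 6)³: c_2 = M_2/2 = 163/60, d_2 = (M_3 - M_2)/(6h_2) = -11/30, b_2 = Δ_2 - h_2(2M_2 + M_3)/6 = -52/15.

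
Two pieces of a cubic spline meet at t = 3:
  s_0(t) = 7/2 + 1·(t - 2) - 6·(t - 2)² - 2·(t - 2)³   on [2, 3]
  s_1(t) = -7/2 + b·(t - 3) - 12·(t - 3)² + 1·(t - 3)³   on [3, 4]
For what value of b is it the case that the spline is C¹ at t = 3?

-17

s_0'(t) = 1 - 12·(t - 2) - 6·(t - 2)², so s_0'(3) = -17. On the right, s_1'(3) = b, so b = -17.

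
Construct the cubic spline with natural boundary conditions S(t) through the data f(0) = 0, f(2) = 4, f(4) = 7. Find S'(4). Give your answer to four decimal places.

1.3750

Write M_i for S''(x_i). With h_i = 2, 2 and divided differences Δ_i = 2, 3/2, the continuity of S' gives the tridiagonal system
  2·M_0 + 8·M_1 + 2·M_2 = 6(Δ_1 - Δ_0) = -3
Natural end conditions: M_0 = M_2 = 0.
Solving the tridiagonal system: M_0 = 0, M_1 = -3/8, M_2 = 0.
On [2, 4], S'(t) = b_1 + 2c_1·(t - 2) + 3d_1·(t - 2)² with b_1 = Δ_1 - h_1(2M_1 + M_2)/6 = 7/4, c_1 = M_1/2 = -3/16, d_1 = (M_2 - M_1)/(6h_1) = 1/32. So S'(4) = 11/8.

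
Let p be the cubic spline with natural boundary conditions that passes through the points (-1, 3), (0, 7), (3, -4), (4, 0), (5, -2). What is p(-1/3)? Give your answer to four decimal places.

Let M_i = p''(x_i). Step sizes h_i = 1, 3, 1, 1; slopes of the chords Δ_i = (y_(i+1) - y_i)/h_i = 4, -11/3, 4, -2.
  1·M_0 + 8·M_1 + 3·M_2 = 6(Δ_1 - Δ_0) = -46
  3·M_1 + 8·M_2 + 1·M_3 = 6(Δ_2 - Δ_1) = 46
  1·M_2 + 4·M_3 + 1·M_4 = 6(Δ_3 - Δ_2) = -36
Natural end conditions: M_0 = M_4 = 0.
Solving the tridiagonal system: M_0 = 0, M_1 = -1043/106, M_2 = 578/53, M_3 = -1243/106, M_4 = 0.
On [-1, 0], p(x) = 3 + 3587/636·(x + 1) + 0·(x + 1)² - 1043/636·(x + 1)³.
With (x + 1) = 2/3: p(-1/3) = 53869/8586.

6.2741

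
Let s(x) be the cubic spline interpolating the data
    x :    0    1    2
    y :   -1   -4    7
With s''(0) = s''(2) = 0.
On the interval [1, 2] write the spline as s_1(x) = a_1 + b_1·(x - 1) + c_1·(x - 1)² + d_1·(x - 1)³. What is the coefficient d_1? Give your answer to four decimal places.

-3.5000

Let M_i = s''(x_i). Step sizes h_i = 1, 1; slopes of the chords Δ_i = (y_(i+1) - y_i)/h_i = -3, 11.
  1·M_0 + 4·M_1 + 1·M_2 = 6(Δ_1 - Δ_0) = 84
Natural end conditions: M_0 = M_2 = 0.
Hence M_0 = 0, M_1 = 21, M_2 = 0.
On [1, 2], with s_1(x) = a_1 + b_1·(x - 1) + c_1·(x - 1)² + d_1·(x - 1)³: c_1 = M_1/2 = 21/2, d_1 = (M_2 - M_1)/(6h_1) = -7/2, b_1 = Δ_1 - h_1(2M_1 + M_2)/6 = 4.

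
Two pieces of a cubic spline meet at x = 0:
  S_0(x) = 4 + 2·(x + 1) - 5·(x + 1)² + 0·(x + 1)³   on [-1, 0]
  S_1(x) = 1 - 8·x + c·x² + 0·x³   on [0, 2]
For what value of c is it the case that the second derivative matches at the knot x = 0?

-5

S_0''(x) = -10 + 0·(x + 1), so S_0''(0) = -10. On the right, S_1''(0) = 2c, so c = -5.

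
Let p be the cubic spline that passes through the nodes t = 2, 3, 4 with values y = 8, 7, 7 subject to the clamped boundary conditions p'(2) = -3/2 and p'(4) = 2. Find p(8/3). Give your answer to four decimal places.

Write M_i for p''(x_i). With h_i = 1, 1 and divided differences Δ_i = -1, 0, the continuity of p' gives the tridiagonal system
  1·M_0 + 4·M_1 + 1·M_2 = 6(Δ_1 - Δ_0) = 6
Clamped end conditions give two more equations: 2h_0·M_0 + h_0·M_1 = 6(Δ_0 - p'(2)) = 3 and h_1·M_1 + 2h_1·M_2 = 6(p'(4) - Δ_1) = 12.
Hence M_0 = 7/4, M_1 = -1/2, M_2 = 25/4.
On [2, 3], p(t) = 8 - 3/2·(t - 2) + 7/8·(t - 2)² - 3/8·(t - 2)³.
With (t - 2) = 2/3: p(8/3) = 131/18.

7.2778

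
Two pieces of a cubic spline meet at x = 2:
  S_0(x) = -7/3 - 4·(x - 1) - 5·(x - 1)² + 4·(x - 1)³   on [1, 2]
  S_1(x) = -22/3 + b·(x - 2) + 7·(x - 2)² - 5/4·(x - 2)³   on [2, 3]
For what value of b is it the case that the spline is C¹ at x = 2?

S_0'(x) = -4 - 10·(x - 1) + 12·(x - 1)², so S_0'(2) = -2. On the right, S_1'(2) = b, so b = -2.

-2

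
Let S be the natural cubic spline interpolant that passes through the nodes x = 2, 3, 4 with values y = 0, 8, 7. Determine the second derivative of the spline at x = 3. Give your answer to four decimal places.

With σ_i denoting the second derivative at x_i, h_i = 1, 1, and Δ_i = (y_(i+1) − y_i)/h_i = 8, -1:
  1·σ_0 + 4·σ_1 + 1·σ_2 = 6(Δ_1 - Δ_0) = -54
Natural end conditions: σ_0 = σ_2 = 0.
Solving the tridiagonal system: σ_0 = 0, σ_1 = -27/2, σ_2 = 0.

-13.5000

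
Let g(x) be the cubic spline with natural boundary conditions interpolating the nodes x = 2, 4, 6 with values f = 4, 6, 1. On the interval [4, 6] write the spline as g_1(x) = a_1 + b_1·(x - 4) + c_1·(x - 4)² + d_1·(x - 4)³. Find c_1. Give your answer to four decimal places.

-1.3125

Write M_i for g''(x_i). With h_i = 2, 2 and divided differences Δ_i = 1, -5/2, the continuity of g' gives the tridiagonal system
  2·M_0 + 8·M_1 + 2·M_2 = 6(Δ_1 - Δ_0) = -21
Natural end conditions: M_0 = M_2 = 0.
Hence M_0 = 0, M_1 = -21/8, M_2 = 0.
On [4, 6], with g_1(x) = a_1 + b_1·(x - 4) + c_1·(x - 4)² + d_1·(x - 4)³: c_1 = M_1/2 = -21/16, d_1 = (M_2 - M_1)/(6h_1) = 7/32, b_1 = Δ_1 - h_1(2M_1 + M_2)/6 = -3/4.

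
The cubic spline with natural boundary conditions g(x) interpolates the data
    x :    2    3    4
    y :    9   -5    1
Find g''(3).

Write M_i for g''(x_i). With h_i = 1, 1 and divided differences Δ_i = -14, 6, the continuity of g' gives the tridiagonal system
  1·M_0 + 4·M_1 + 1·M_2 = 6(Δ_1 - Δ_0) = 120
Natural end conditions: M_0 = M_2 = 0.
Hence M_0 = 0, M_1 = 30, M_2 = 0.

30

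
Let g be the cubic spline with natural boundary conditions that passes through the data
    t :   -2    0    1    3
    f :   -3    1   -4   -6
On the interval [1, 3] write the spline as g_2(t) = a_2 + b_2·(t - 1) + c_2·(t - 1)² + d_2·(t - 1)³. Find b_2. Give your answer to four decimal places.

Let M_i = g''(x_i). Step sizes h_i = 2, 1, 2; slopes of the chords Δ_i = (y_(i+1) - y_i)/h_i = 2, -5, -1.
  2·M_0 + 6·M_1 + 1·M_2 = 6(Δ_1 - Δ_0) = -42
  1·M_1 + 6·M_2 + 2·M_3 = 6(Δ_2 - Δ_1) = 24
Natural end conditions: M_0 = M_3 = 0.
Solving the tridiagonal system: M_0 = 0, M_1 = -276/35, M_2 = 186/35, M_3 = 0.
On [1, 3], with g_2(t) = a_2 + b_2·(t - 1) + c_2·(t - 1)² + d_2·(t - 1)³: c_2 = M_2/2 = 93/35, d_2 = (M_3 - M_2)/(6h_2) = -31/70, b_2 = Δ_2 - h_2(2M_2 + M_3)/6 = -159/35.

-4.5429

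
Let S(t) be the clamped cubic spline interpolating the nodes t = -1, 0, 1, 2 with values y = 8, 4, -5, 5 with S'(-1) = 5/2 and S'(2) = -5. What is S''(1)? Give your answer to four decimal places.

Write m_i for S''(x_i). With h_i = 1, 1, 1 and divided differences Δ_i = -4, -9, 10, the continuity of S' gives the tridiagonal system
  1·m_0 + 4·m_1 + 1·m_2 = 6(Δ_1 - Δ_0) = -30
  1·m_1 + 4·m_2 + 1·m_3 = 6(Δ_2 - Δ_1) = 114
Clamped end conditions give two more equations: 2h_0·m_0 + h_0·m_1 = 6(Δ_0 - S'(-1)) = -39 and h_2·m_2 + 2h_2·m_3 = 6(S'(2) - Δ_2) = -90.
Solving: m_0 = -54/5, m_1 = -87/5, m_2 = 252/5, m_3 = -351/5.

50.4000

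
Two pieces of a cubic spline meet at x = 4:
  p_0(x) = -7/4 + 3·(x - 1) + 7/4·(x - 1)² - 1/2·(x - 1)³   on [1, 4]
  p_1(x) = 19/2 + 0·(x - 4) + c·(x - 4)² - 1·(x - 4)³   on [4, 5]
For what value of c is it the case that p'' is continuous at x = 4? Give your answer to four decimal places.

-2.7500

p_0''(x) = 7/2 - 3·(x - 1), so p_0''(4) = -11/2. On the right, p_1''(4) = 2c, so c = -11/4.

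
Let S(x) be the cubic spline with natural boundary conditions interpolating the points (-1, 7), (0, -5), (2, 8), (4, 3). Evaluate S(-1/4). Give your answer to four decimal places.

With M_i denoting the second derivative at x_i, h_i = 1, 2, 2, and Δ_i = (y_(i+1) − y_i)/h_i = -12, 13/2, -5/2:
  1·M_0 + 6·M_1 + 2·M_2 = 6(Δ_1 - Δ_0) = 111
  2·M_1 + 8·M_2 + 2·M_3 = 6(Δ_2 - Δ_1) = -54
Natural end conditions: M_0 = M_3 = 0.
Solving the tridiagonal system: M_0 = 0, M_1 = 249/11, M_2 = -273/22, M_3 = 0.
On [-1, 0], S(x) = 7 - 347/22·(x + 1) + 0·(x + 1)² + 83/22·(x + 1)³.
With (x + 1) = 3/4: S(-1/4) = -4559/1408.

-3.2379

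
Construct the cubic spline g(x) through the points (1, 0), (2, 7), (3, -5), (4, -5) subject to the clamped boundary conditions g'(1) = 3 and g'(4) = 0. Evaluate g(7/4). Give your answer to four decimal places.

Write M_i for g''(x_i). With h_i = 1, 1, 1 and divided differences Δ_i = 7, -12, 0, the continuity of g' gives the tridiagonal system
  1·M_0 + 4·M_1 + 1·M_2 = 6(Δ_1 - Δ_0) = -114
  1·M_1 + 4·M_2 + 1·M_3 = 6(Δ_2 - Δ_1) = 72
Clamped end conditions give two more equations: 2h_0·M_0 + h_0·M_1 = 6(Δ_0 - g'(1)) = 24 and h_2·M_2 + 2h_2·M_3 = 6(g'(4) - Δ_2) = 0.
Solving: M_0 = 174/5, M_1 = -228/5, M_2 = 168/5, M_3 = -84/5.
On [1, 2], g(x) = 0 + 3·(x - 1) + 87/5·(x - 1)² - 67/5·(x - 1)³.
With (x - 1) = 3/4: g(7/4) = 2043/320.

6.3844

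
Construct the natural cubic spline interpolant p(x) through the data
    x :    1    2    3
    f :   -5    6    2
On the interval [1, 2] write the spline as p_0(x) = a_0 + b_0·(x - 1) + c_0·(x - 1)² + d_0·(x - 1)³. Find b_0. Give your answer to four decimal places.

Write m_i for p''(x_i). With h_i = 1, 1 and divided differences Δ_i = 11, -4, the continuity of p' gives the tridiagonal system
  1·m_0 + 4·m_1 + 1·m_2 = 6(Δ_1 - Δ_0) = -90
Natural end conditions: m_0 = m_2 = 0.
Solving: m_0 = 0, m_1 = -45/2, m_2 = 0.
On [1, 2], with p_0(x) = a_0 + b_0·(x - 1) + c_0·(x - 1)² + d_0·(x - 1)³: c_0 = m_0/2 = 0, d_0 = (m_1 - m_0)/(6h_0) = -15/4, b_0 = Δ_0 - h_0(2m_0 + m_1)/6 = 59/4.

14.7500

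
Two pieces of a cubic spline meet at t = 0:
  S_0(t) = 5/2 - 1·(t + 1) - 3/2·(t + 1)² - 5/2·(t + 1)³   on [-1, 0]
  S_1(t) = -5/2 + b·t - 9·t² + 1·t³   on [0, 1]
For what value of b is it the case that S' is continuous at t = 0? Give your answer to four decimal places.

-11.5000

S_0'(t) = -1 - 3·(t + 1) - 15/2·(t + 1)², so S_0'(0) = -23/2. On the right, S_1'(0) = b, so b = -23/2.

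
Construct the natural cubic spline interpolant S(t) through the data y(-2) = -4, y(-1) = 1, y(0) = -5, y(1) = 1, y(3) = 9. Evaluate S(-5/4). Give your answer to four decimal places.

0.9976

Let m_i = S''(x_i). Step sizes h_i = 1, 1, 1, 2; slopes of the chords Δ_i = (y_(i+1) - y_i)/h_i = 5, -6, 6, 4.
  1·m_0 + 4·m_1 + 1·m_2 = 6(Δ_1 - Δ_0) = -66
  1·m_1 + 4·m_2 + 1·m_3 = 6(Δ_2 - Δ_1) = 72
  1·m_2 + 6·m_3 + 2·m_4 = 6(Δ_3 - Δ_2) = -12
Natural end conditions: m_0 = m_4 = 0.
Solving the tridiagonal system: m_0 = 0, m_1 = -981/43, m_2 = 1086/43, m_3 = -267/43, m_4 = 0.
On [-2, -1], S(t) = -4 + 757/86·(t + 2) + 0·(t + 2)² - 327/86·(t + 2)³.
With (t + 2) = 3/4: S(-5/4) = 5491/5504.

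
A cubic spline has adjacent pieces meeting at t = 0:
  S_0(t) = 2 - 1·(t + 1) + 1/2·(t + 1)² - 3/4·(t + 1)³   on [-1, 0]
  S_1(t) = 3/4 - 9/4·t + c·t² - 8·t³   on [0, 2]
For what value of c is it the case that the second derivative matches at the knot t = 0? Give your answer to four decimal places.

S_0''(t) = 1 - 9/2·(t + 1), so S_0''(0) = -7/2. On the right, S_1''(0) = 2c, so c = -7/4.

-1.7500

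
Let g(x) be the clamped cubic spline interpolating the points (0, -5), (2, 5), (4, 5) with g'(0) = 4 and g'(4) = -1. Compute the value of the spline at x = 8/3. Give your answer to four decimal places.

6.0370

With M_i denoting the second derivative at x_i, h_i = 2, 2, and Δ_i = (y_(i+1) − y_i)/h_i = 5, 0:
  2·M_0 + 8·M_1 + 2·M_2 = 6(Δ_1 - Δ_0) = -30
Clamped end conditions give two more equations: 2h_0·M_0 + h_0·M_1 = 6(Δ_0 - g'(0)) = 6 and h_1·M_1 + 2h_1·M_2 = 6(g'(4) - Δ_1) = -6.
Hence M_0 = 4, M_1 = -5, M_2 = 1.
On [2, 4], g(x) = 5 + 3·(x - 2) - 5/2·(x - 2)² + 1/2·(x - 2)³.
With (x - 2) = 2/3: g(8/3) = 163/27.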